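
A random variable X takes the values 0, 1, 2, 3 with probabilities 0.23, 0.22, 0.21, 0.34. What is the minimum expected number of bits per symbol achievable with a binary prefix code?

Repeatedly combine the two least-probable nodes; the expected code length is the sum of the merged weights.
merge 21/100 + 11/50 → 43/100
merge 23/100 + 17/50 → 57/100
merge 43/100 + 57/100 → 1
L = 43/100 + 57/100 + 1 = 2 bits/symbol.

2 bits/symbol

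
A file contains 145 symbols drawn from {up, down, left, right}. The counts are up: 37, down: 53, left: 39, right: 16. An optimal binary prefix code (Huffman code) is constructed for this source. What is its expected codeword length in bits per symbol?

Probabilities are the counts divided by 145.
Repeatedly combine the two least-probable nodes; the expected code length is the sum of the merged weights.
merge 16/145 + 37/145 → 53/145
merge 39/145 + 53/145 → 92/145
merge 53/145 + 92/145 → 1
L = 53/145 + 92/145 + 1 = 2 bits/symbol.

2 bits/symbol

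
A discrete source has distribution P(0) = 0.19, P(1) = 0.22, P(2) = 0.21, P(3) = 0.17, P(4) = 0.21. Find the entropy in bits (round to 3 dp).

2.316 bits

H = −Σ pᵢ log₂ pᵢ.
−0.19·log₂(0.19) = 0.4552
−0.22·log₂(0.22) = 0.4806
−0.21·log₂(0.21) = 0.4728
−0.17·log₂(0.17) = 0.4346
−0.21·log₂(0.21) = 0.4728
Sum ≈ 2.3160 → 2.316 bits.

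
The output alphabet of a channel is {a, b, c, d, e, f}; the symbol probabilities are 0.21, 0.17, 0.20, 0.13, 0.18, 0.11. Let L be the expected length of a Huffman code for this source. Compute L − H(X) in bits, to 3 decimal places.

Entropy H = −Σ p log₂ p ≈ 2.5500 bits.
Huffman merges: 11/100+13/100→6/25; 17/100+9/50→7/20; 1/5+21/100→41/100; 6/25+7/20→59/100; 41/100+59/100→1. L = 259/100 ≈ 2.5900.
L − H = 2.5900 − 2.5500 = 0.040 bits.

0.040 bits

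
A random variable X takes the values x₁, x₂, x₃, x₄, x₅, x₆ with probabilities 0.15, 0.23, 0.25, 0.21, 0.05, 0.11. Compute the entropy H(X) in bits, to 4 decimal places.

H = −Σ pᵢ log₂ pᵢ.
−0.15·log₂(0.15) = 0.4105
−0.23·log₂(0.23) = 0.4877
−0.25·log₂(0.25) = 0.5000
−0.21·log₂(0.21) = 0.4728
−0.05·log₂(0.05) = 0.2161
−0.11·log₂(0.11) = 0.3503
Sum ≈ 2.4374 → 2.4374 bits.

2.4374 bits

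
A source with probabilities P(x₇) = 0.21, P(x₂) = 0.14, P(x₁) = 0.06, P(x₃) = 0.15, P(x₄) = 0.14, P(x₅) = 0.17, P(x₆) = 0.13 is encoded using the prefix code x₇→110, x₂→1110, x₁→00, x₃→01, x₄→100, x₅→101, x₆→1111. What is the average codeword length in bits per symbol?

L̄ = Σ pᵢ·ℓᵢ = 0.21·3 + 0.14·4 + 0.06·2 + 0.15·2 + 0.14·3 + 0.17·3 + 0.13·4 = 3.06 bits/symbol.

3.06 bits/symbol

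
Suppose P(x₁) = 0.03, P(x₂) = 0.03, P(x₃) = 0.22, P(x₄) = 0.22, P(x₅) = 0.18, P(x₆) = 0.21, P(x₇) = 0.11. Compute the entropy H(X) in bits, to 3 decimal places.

2.533 bits

H = −Σ pᵢ log₂ pᵢ.
−0.03·log₂(0.03) = 0.1518
−0.03·log₂(0.03) = 0.1518
−0.22·log₂(0.22) = 0.4806
−0.22·log₂(0.22) = 0.4806
−0.18·log₂(0.18) = 0.4453
−0.21·log₂(0.21) = 0.4728
−0.11·log₂(0.11) = 0.3503
Sum ≈ 2.5331 → 2.533 bits.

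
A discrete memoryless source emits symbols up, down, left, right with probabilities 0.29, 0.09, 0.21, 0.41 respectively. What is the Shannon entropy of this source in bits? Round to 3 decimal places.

H = −Σ pᵢ log₂ pᵢ.
−0.29·log₂(0.29) = 0.5179
−0.09·log₂(0.09) = 0.3127
−0.21·log₂(0.21) = 0.4728
−0.41·log₂(0.41) = 0.5274
Sum ≈ 1.8308 → 1.831 bits.

1.831 bits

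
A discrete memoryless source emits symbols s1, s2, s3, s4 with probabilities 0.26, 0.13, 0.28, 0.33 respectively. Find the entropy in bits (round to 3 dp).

1.930 bits

H = −Σ pᵢ log₂ pᵢ.
−0.26·log₂(0.26) = 0.5053
−0.13·log₂(0.13) = 0.3826
−0.28·log₂(0.28) = 0.5142
−0.33·log₂(0.33) = 0.5278
Sum ≈ 1.9300 → 1.930 bits.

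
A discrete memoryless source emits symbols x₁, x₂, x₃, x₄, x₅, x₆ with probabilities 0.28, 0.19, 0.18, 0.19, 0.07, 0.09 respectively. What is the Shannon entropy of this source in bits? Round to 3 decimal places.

2.451 bits

H = −Σ pᵢ log₂ pᵢ.
−0.28·log₂(0.28) = 0.5142
−0.19·log₂(0.19) = 0.4552
−0.18·log₂(0.18) = 0.4453
−0.19·log₂(0.19) = 0.4552
−0.07·log₂(0.07) = 0.2686
−0.09·log₂(0.09) = 0.3127
Sum ≈ 2.4512 → 2.451 bits.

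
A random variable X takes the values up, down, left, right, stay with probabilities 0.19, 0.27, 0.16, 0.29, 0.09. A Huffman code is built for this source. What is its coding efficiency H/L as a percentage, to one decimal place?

98.6%

Entropy H = −Σ p log₂ p ≈ 2.2188 bits.
Huffman merges: 9/100+4/25→1/4; 19/100+1/4→11/25; 27/100+29/100→14/25; 11/25+14/25→1. L = 9/4 ≈ 2.2500.
Efficiency = H/L = 2.2188/2.2500 = 98.6%.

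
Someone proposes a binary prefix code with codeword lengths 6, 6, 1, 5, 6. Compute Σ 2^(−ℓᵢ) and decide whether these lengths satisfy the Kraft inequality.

With common denominator 2^6 = 64: Σ 2^(−ℓᵢ) = 1/64 + 1/64 + 32/64 + 2/64 + 1/64 = 37/64 = 0.578125.
Kraft's inequality requires Σ ≤ 1; here Σ = 0.578125 ≤ 1, so such a prefix code exists.

0.578125; yes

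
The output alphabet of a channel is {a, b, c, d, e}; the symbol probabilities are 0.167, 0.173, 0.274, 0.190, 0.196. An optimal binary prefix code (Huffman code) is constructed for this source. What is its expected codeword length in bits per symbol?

2.34 bits/symbol

Repeatedly combine the two least-probable nodes; the expected code length is the sum of the merged weights.
merge 167/1000 + 173/1000 → 17/50
merge 19/100 + 49/250 → 193/500
merge 137/500 + 17/50 → 307/500
merge 193/500 + 307/500 → 1
L = 17/50 + 193/500 + 307/500 + 1 = 117/50 = 2.34 bits/symbol.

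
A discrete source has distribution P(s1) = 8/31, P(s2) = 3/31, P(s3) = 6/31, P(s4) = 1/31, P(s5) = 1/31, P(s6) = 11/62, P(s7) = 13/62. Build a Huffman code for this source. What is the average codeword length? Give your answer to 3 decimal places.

2.565 bits/symbol

Repeatedly combine the two least-probable nodes; the expected code length is the sum of the merged weights.
merge 1/31 + 1/31 → 2/31
merge 2/31 + 3/31 → 5/31
merge 5/31 + 11/62 → 21/62
merge 6/31 + 13/62 → 25/62
merge 8/31 + 21/62 → 37/62
merge 25/62 + 37/62 → 1
L = 2/31 + 5/31 + 21/62 + 25/62 + 37/62 + 1 = 159/62 ≈ 2.565 bits/symbol.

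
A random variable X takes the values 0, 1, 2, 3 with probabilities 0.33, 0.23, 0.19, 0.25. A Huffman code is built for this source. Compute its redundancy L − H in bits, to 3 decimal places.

Entropy H = −Σ p log₂ p ≈ 1.9707 bits.
Huffman merges: 19/100+23/100→21/50; 1/4+33/100→29/50; 21/50+29/50→1. L = 2 ≈ 2.0000.
L − H = 2.0000 − 1.9707 = 0.029 bits.

0.029 bits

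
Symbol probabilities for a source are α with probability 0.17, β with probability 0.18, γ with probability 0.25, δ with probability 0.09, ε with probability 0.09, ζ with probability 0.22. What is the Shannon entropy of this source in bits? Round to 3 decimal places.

2.486 bits

H = −Σ pᵢ log₂ pᵢ.
−0.17·log₂(0.17) = 0.4346
−0.18·log₂(0.18) = 0.4453
−0.25·log₂(0.25) = 0.5000
−0.09·log₂(0.09) = 0.3127
−0.09·log₂(0.09) = 0.3127
−0.22·log₂(0.22) = 0.4806
Sum ≈ 2.4858 → 2.486 bits.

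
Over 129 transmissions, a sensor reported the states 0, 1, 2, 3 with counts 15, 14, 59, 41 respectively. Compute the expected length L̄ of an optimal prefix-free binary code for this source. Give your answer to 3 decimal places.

Probabilities are the counts divided by 129.
Repeatedly combine the two least-probable nodes; the expected code length is the sum of the merged weights.
merge 14/129 + 5/43 → 29/129
merge 29/129 + 41/129 → 70/129
merge 59/129 + 70/129 → 1
L = 29/129 + 70/129 + 1 = 76/43 ≈ 1.767 bits/symbol.

1.767 bits/symbol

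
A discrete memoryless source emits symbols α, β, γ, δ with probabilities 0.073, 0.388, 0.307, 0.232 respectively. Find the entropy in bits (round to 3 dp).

1.818 bits

H = −Σ pᵢ log₂ pᵢ.
−0.073·log₂(0.073) = 0.2756
−0.388·log₂(0.388) = 0.5300
−0.307·log₂(0.307) = 0.5230
−0.232·log₂(0.232) = 0.4890
Sum ≈ 1.8176 → 1.818 bits.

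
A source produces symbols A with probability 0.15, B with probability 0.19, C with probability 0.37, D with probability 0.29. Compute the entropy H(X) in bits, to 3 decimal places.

1.914 bits

H = −Σ pᵢ log₂ pᵢ.
−0.15·log₂(0.15) = 0.4105
−0.19·log₂(0.19) = 0.4552
−0.37·log₂(0.37) = 0.5307
−0.29·log₂(0.29) = 0.5179
Sum ≈ 1.9144 → 1.914 bits.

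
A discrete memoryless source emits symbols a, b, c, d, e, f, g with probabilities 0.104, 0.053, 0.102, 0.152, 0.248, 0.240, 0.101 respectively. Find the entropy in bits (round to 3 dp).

2.640 bits

H = −Σ pᵢ log₂ pᵢ.
−0.104·log₂(0.104) = 0.3396
−0.053·log₂(0.053) = 0.2246
−0.102·log₂(0.102) = 0.3359
−0.152·log₂(0.152) = 0.4131
−0.248·log₂(0.248) = 0.4989
−0.240·log₂(0.240) = 0.4941
−0.101·log₂(0.101) = 0.3341
Sum ≈ 2.6403 → 2.640 bits.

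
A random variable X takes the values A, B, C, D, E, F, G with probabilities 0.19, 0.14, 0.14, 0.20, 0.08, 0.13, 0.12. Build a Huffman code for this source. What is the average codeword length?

Repeatedly combine the two least-probable nodes; the expected code length is the sum of the merged weights.
merge 2/25 + 3/25 → 1/5
merge 13/100 + 7/50 → 27/100
merge 7/50 + 19/100 → 33/100
merge 1/5 + 1/5 → 2/5
merge 27/100 + 33/100 → 3/5
merge 2/5 + 3/5 → 1
L = 1/5 + 27/100 + 33/100 + 2/5 + 3/5 + 1 = 14/5 = 2.8 bits/symbol.

2.8 bits/symbol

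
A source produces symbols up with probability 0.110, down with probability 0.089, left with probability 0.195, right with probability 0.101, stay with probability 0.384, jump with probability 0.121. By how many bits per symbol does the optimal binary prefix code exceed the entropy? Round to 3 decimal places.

Entropy H = −Σ p log₂ p ≈ 2.3538 bits.
Huffman merges: 89/1000+101/1000→19/100; 11/100+121/1000→231/1000; 19/100+39/200→77/200; 231/1000+48/125→123/200; 77/200+123/200→1. L = 2421/1000 ≈ 2.4210.
L − H = 2.4210 − 2.3538 = 0.067 bits.

0.067 bits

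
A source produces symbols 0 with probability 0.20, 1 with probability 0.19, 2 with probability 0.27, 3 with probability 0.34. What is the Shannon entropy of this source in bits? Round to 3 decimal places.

1.959 bits

H = −Σ pᵢ log₂ pᵢ.
−0.20·log₂(0.20) = 0.4644
−0.19·log₂(0.19) = 0.4552
−0.27·log₂(0.27) = 0.5100
−0.34·log₂(0.34) = 0.5292
Sum ≈ 1.9588 → 1.959 bits.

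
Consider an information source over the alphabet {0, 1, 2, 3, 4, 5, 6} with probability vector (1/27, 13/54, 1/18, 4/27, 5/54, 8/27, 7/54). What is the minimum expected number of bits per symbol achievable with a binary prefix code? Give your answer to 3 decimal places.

Repeatedly combine the two least-probable nodes; the expected code length is the sum of the merged weights.
merge 1/27 + 1/18 → 5/54
merge 5/54 + 5/54 → 5/27
merge 7/54 + 4/27 → 5/18
merge 5/27 + 13/54 → 23/54
merge 5/18 + 8/27 → 31/54
merge 23/54 + 31/54 → 1
L = 5/54 + 5/27 + 5/18 + 23/54 + 31/54 + 1 = 23/9 ≈ 2.556 bits/symbol.

2.556 bits/symbol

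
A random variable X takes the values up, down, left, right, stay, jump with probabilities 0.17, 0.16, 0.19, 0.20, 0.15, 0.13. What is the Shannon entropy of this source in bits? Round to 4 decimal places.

H = −Σ pᵢ log₂ pᵢ.
−0.17·log₂(0.17) = 0.4346
−0.16·log₂(0.16) = 0.4230
−0.19·log₂(0.19) = 0.4552
−0.20·log₂(0.20) = 0.4644
−0.15·log₂(0.15) = 0.4105
−0.13·log₂(0.13) = 0.3826
Sum ≈ 2.5704 → 2.5704 bits.

2.5704 bits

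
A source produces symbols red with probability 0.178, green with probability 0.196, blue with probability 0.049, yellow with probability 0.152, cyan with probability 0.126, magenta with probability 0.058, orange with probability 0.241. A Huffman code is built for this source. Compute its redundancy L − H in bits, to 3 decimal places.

Entropy H = −Σ p log₂ p ≈ 2.6399 bits.
Huffman merges: 49/1000+29/500→107/1000; 107/1000+63/500→233/1000; 19/125+89/500→33/100; 49/250+233/1000→429/1000; 241/1000+33/100→571/1000; 429/1000+571/1000→1. L = 267/100 ≈ 2.6700.
L − H = 2.6700 − 2.6399 = 0.030 bits.

0.030 bits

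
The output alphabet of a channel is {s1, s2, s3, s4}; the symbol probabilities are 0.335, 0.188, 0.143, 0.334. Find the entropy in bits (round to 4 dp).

H = −Σ pᵢ log₂ pᵢ.
−0.335·log₂(0.335) = 0.5286
−0.188·log₂(0.188) = 0.4533
−0.143·log₂(0.143) = 0.4012
−0.334·log₂(0.334) = 0.5284
Sum ≈ 1.9115 → 1.9115 bits.

1.9115 bits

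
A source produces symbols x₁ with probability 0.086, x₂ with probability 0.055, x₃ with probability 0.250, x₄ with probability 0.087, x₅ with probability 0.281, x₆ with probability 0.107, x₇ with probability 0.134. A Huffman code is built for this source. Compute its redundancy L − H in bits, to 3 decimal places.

0.021 bits

Entropy H = −Σ p log₂ p ≈ 2.5892 bits.
Huffman merges: 11/200+43/500→141/1000; 87/1000+107/1000→97/500; 67/500+141/1000→11/40; 97/500+1/4→111/250; 11/40+281/1000→139/250; 111/250+139/250→1. L = 261/100 ≈ 2.6100.
L − H = 2.6100 − 2.5892 = 0.021 bits.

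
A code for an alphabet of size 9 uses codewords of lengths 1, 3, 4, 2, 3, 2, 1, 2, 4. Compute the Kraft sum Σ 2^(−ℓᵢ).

With common denominator 2^4 = 16: Σ 2^(−ℓᵢ) = 8/16 + 2/16 + 1/16 + 4/16 + 2/16 + 4/16 + 8/16 + 4/16 + 1/16 = 34/16 = 2.125.

2.125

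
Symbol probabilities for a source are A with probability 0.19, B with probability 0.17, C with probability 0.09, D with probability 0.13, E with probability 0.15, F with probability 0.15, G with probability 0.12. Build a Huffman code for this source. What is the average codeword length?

Repeatedly combine the two least-probable nodes; the expected code length is the sum of the merged weights.
merge 9/100 + 3/25 → 21/100
merge 13/100 + 3/20 → 7/25
merge 3/20 + 17/100 → 8/25
merge 19/100 + 21/100 → 2/5
merge 7/25 + 8/25 → 3/5
merge 2/5 + 3/5 → 1
L = 21/100 + 7/25 + 8/25 + 2/5 + 3/5 + 1 = 281/100 = 2.81 bits/symbol.

2.81 bits/symbol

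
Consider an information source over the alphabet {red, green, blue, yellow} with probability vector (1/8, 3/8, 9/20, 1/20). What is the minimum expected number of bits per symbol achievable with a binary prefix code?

Repeatedly combine the two least-probable nodes; the expected code length is the sum of the merged weights.
merge 1/20 + 1/8 → 7/40
merge 7/40 + 3/8 → 11/20
merge 9/20 + 11/20 → 1
L = 7/40 + 11/20 + 1 = 69/40 = 1.725 bits/symbol.

1.725 bits/symbol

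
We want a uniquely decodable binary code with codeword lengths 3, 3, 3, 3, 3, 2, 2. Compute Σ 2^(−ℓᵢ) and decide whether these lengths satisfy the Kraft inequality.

1.125; no

With common denominator 2^3 = 8: Σ 2^(−ℓᵢ) = 1/8 + 1/8 + 1/8 + 1/8 + 1/8 + 2/8 + 2/8 = 9/8 = 1.125.
Kraft's inequality requires Σ ≤ 1; here Σ = 1.125 > 1, so no such prefix code exists.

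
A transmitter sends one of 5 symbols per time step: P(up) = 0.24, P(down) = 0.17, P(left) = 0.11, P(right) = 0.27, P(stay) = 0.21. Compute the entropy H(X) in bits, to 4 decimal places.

H = −Σ pᵢ log₂ pᵢ.
−0.24·log₂(0.24) = 0.4941
−0.17·log₂(0.17) = 0.4346
−0.11·log₂(0.11) = 0.3503
−0.27·log₂(0.27) = 0.5100
−0.21·log₂(0.21) = 0.4728
Sum ≈ 2.2619 → 2.2619 bits.

2.2619 bits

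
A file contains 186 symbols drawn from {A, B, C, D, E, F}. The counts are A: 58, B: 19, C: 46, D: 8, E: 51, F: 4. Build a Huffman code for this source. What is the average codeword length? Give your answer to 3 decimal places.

2.231 bits/symbol

Probabilities are the counts divided by 186.
Repeatedly combine the two least-probable nodes; the expected code length is the sum of the merged weights.
merge 2/93 + 4/93 → 2/31
merge 2/31 + 19/186 → 1/6
merge 1/6 + 23/93 → 77/186
merge 17/62 + 29/93 → 109/186
merge 77/186 + 109/186 → 1
L = 2/31 + 1/6 + 77/186 + 109/186 + 1 = 415/186 ≈ 2.231 bits/symbol.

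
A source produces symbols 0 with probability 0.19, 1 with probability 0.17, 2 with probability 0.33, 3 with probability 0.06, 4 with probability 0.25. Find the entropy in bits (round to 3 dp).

H = −Σ pᵢ log₂ pᵢ.
−0.19·log₂(0.19) = 0.4552
−0.17·log₂(0.17) = 0.4346
−0.33·log₂(0.33) = 0.5278
−0.06·log₂(0.06) = 0.2435
−0.25·log₂(0.25) = 0.5000
Sum ≈ 2.1612 → 2.161 bits.

2.161 bits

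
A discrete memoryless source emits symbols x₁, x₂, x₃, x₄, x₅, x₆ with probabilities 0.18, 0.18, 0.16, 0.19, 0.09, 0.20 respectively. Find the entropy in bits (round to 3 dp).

H = −Σ pᵢ log₂ pᵢ.
−0.18·log₂(0.18) = 0.4453
−0.18·log₂(0.18) = 0.4453
−0.16·log₂(0.16) = 0.4230
−0.19·log₂(0.19) = 0.4552
−0.09·log₂(0.09) = 0.3127
−0.20·log₂(0.20) = 0.4644
Sum ≈ 2.5459 → 2.546 bits.

2.546 bits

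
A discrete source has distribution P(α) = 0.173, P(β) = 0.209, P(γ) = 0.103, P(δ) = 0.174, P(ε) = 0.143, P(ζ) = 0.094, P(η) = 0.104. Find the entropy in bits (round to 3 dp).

2.748 bits

H = −Σ pᵢ log₂ pᵢ.
−0.173·log₂(0.173) = 0.4379
−0.209·log₂(0.209) = 0.4720
−0.103·log₂(0.103) = 0.3378
−0.174·log₂(0.174) = 0.4390
−0.143·log₂(0.143) = 0.4012
−0.094·log₂(0.094) = 0.3207
−0.104·log₂(0.104) = 0.3396
Sum ≈ 2.7481 → 2.748 bits.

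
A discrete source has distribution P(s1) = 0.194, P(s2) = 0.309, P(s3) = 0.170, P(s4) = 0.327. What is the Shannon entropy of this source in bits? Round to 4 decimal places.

1.9444 bits

H = −Σ pᵢ log₂ pᵢ.
−0.194·log₂(0.194) = 0.4590
−0.309·log₂(0.309) = 0.5235
−0.170·log₂(0.170) = 0.4346
−0.327·log₂(0.327) = 0.5273
Sum ≈ 1.9444 → 1.9444 bits.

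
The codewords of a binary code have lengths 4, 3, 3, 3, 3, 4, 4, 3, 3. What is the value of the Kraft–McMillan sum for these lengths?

With common denominator 2^4 = 16: Σ 2^(−ℓᵢ) = 1/16 + 2/16 + 2/16 + 2/16 + 2/16 + 1/16 + 1/16 + 2/16 + 2/16 = 15/16 = 0.9375.

0.9375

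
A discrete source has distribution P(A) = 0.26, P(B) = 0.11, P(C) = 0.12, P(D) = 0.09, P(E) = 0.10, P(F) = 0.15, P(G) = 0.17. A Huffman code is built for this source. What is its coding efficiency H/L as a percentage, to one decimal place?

Entropy H = −Σ p log₂ p ≈ 2.7126 bits.
Huffman merges: 9/100+1/10→19/100; 11/100+3/25→23/100; 3/20+17/100→8/25; 19/100+23/100→21/50; 13/50+8/25→29/50; 21/50+29/50→1. L = 137/50 ≈ 2.7400.
Efficiency = H/L = 2.7126/2.7400 = 99.0%.

99.0%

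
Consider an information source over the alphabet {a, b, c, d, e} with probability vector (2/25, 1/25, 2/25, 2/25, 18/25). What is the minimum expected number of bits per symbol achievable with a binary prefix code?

Repeatedly combine the two least-probable nodes; the expected code length is the sum of the merged weights.
merge 1/25 + 2/25 → 3/25
merge 2/25 + 2/25 → 4/25
merge 3/25 + 4/25 → 7/25
merge 7/25 + 18/25 → 1
L = 3/25 + 4/25 + 7/25 + 1 = 39/25 = 1.56 bits/symbol.

1.56 bits/symbol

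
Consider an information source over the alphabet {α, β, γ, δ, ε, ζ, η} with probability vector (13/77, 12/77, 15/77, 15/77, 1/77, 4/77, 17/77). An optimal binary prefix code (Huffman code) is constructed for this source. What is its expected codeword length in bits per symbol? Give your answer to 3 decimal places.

2.649 bits/symbol

Repeatedly combine the two least-probable nodes; the expected code length is the sum of the merged weights.
merge 1/77 + 4/77 → 5/77
merge 5/77 + 12/77 → 17/77
merge 13/77 + 15/77 → 4/11
merge 15/77 + 17/77 → 32/77
merge 17/77 + 4/11 → 45/77
merge 32/77 + 45/77 → 1
L = 5/77 + 17/77 + 4/11 + 32/77 + 45/77 + 1 = 204/77 ≈ 2.649 bits/symbol.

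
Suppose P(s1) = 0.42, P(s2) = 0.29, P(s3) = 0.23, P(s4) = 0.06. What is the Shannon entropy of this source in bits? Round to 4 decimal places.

1.7748 bits

H = −Σ pᵢ log₂ pᵢ.
−0.42·log₂(0.42) = 0.5256
−0.29·log₂(0.29) = 0.5179
−0.23·log₂(0.23) = 0.4877
−0.06·log₂(0.06) = 0.2435
Sum ≈ 1.7748 → 1.7748 bits.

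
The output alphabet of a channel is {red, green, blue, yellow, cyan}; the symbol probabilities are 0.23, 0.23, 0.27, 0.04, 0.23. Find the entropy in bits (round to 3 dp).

2.159 bits

H = −Σ pᵢ log₂ pᵢ.
−0.23·log₂(0.23) = 0.4877
−0.23·log₂(0.23) = 0.4877
−0.27·log₂(0.27) = 0.5100
−0.04·log₂(0.04) = 0.1858
−0.23·log₂(0.23) = 0.4877
Sum ≈ 2.1588 → 2.159 bits.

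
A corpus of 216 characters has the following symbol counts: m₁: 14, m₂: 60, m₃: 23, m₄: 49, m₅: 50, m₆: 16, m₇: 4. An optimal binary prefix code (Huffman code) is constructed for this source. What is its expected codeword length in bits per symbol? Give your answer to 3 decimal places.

Probabilities are the counts divided by 216.
Repeatedly combine the two least-probable nodes; the expected code length is the sum of the merged weights.
merge 1/54 + 7/108 → 1/12
merge 2/27 + 1/12 → 17/108
merge 23/216 + 17/108 → 19/72
merge 49/216 + 25/108 → 11/24
merge 19/72 + 5/18 → 13/24
merge 11/24 + 13/24 → 1
L = 1/12 + 17/108 + 19/72 + 11/24 + 13/24 + 1 = 541/216 ≈ 2.505 bits/symbol.

2.505 bits/symbol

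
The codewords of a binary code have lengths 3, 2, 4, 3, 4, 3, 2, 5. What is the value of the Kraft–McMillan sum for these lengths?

With common denominator 2^5 = 32: Σ 2^(−ℓᵢ) = 4/32 + 8/32 + 2/32 + 4/32 + 2/32 + 4/32 + 8/32 + 1/32 = 33/32 = 1.03125.

1.03125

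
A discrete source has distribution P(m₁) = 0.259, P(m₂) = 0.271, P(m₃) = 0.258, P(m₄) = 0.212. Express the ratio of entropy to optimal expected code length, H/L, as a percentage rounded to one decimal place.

Entropy H = −Σ p log₂ p ≈ 1.9940 bits.
Huffman merges: 53/250+129/500→47/100; 259/1000+271/1000→53/100; 47/100+53/100→1. L = 2 ≈ 2.0000.
Efficiency = H/L = 1.9940/2.0000 = 99.7%.

99.7%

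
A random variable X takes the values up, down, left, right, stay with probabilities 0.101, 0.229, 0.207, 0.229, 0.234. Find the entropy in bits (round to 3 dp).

H = −Σ pᵢ log₂ pᵢ.
−0.101·log₂(0.101) = 0.3341
−0.229·log₂(0.229) = 0.4870
−0.207·log₂(0.207) = 0.4704
−0.229·log₂(0.229) = 0.4870
−0.234·log₂(0.234) = 0.4903
Sum ≈ 2.2687 → 2.269 bits.

2.269 bits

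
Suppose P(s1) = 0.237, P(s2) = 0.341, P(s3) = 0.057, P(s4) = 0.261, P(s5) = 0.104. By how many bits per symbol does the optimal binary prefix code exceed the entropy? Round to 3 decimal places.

0.058 bits

Entropy H = −Σ p log₂ p ≈ 2.1025 bits.
Huffman merges: 57/1000+13/125→161/1000; 161/1000+237/1000→199/500; 261/1000+341/1000→301/500; 199/500+301/500→1. L = 2161/1000 ≈ 2.1610.
L − H = 2.1610 − 2.1025 = 0.058 bits.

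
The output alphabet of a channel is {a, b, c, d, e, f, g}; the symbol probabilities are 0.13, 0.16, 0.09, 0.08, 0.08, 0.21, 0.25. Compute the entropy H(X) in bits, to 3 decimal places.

2.674 bits

H = −Σ pᵢ log₂ pᵢ.
−0.13·log₂(0.13) = 0.3826
−0.16·log₂(0.16) = 0.4230
−0.09·log₂(0.09) = 0.3127
−0.08·log₂(0.08) = 0.2915
−0.08·log₂(0.08) = 0.2915
−0.21·log₂(0.21) = 0.4728
−0.25·log₂(0.25) = 0.5000
Sum ≈ 2.6742 → 2.674 bits.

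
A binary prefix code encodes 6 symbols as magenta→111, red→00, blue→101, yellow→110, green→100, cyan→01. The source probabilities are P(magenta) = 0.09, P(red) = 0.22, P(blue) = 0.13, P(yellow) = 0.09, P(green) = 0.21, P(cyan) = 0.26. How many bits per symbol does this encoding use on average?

2.52 bits/symbol

L̄ = Σ pᵢ·ℓᵢ = 0.09·3 + 0.22·2 + 0.13·3 + 0.09·3 + 0.21·3 + 0.26·2 = 2.52 bits/symbol.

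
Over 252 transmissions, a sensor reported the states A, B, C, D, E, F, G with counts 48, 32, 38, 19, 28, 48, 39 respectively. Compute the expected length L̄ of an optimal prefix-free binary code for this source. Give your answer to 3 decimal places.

2.806 bits/symbol

Probabilities are the counts divided by 252.
Repeatedly combine the two least-probable nodes; the expected code length is the sum of the merged weights.
merge 19/252 + 1/9 → 47/252
merge 8/63 + 19/126 → 5/18
merge 13/84 + 47/252 → 43/126
merge 4/21 + 4/21 → 8/21
merge 5/18 + 43/126 → 13/21
merge 8/21 + 13/21 → 1
L = 47/252 + 5/18 + 43/126 + 8/21 + 13/21 + 1 = 101/36 ≈ 2.806 bits/symbol.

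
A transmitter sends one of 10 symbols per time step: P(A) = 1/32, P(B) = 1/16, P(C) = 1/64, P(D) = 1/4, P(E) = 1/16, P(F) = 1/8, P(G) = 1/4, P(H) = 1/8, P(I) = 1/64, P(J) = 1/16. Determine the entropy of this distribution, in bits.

2.84375 bits

Each probability is a power of 1/2, so log₂(1/p) is an integer.
H = Σ p·log₂(1/p) = 1/32·5 + 1/16·4 + 1/64·6 + 1/4·2 + 1/16·4 + 1/8·3 + 1/4·2 + 1/8·3 + 1/64·6 + 1/16·4 = 2.84375 bits.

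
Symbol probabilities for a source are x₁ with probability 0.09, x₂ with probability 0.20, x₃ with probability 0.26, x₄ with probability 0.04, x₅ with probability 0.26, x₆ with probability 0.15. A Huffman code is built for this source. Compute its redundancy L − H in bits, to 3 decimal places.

Entropy H = −Σ p log₂ p ≈ 2.3839 bits.
Huffman merges: 1/25+9/100→13/100; 13/100+3/20→7/25; 1/5+13/50→23/50; 13/50+7/25→27/50; 23/50+27/50→1. L = 241/100 ≈ 2.4100.
L − H = 2.4100 − 2.3839 = 0.026 bits.

0.026 bits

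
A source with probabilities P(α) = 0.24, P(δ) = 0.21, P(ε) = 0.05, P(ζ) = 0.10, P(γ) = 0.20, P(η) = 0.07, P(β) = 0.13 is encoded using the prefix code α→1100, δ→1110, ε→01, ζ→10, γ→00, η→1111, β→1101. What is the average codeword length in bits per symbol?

L̄ = Σ pᵢ·ℓᵢ = 0.24·4 + 0.21·4 + 0.05·2 + 0.10·2 + 0.20·2 + 0.07·4 + 0.13·4 = 3.3 bits/symbol.

3.3 bits/symbol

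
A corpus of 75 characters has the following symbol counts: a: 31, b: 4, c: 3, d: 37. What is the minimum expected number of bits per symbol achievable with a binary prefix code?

1.6 bits/symbol

Probabilities are the counts divided by 75.
Repeatedly combine the two least-probable nodes; the expected code length is the sum of the merged weights.
merge 1/25 + 4/75 → 7/75
merge 7/75 + 31/75 → 38/75
merge 37/75 + 38/75 → 1
L = 7/75 + 38/75 + 1 = 8/5 = 1.6 bits/symbol.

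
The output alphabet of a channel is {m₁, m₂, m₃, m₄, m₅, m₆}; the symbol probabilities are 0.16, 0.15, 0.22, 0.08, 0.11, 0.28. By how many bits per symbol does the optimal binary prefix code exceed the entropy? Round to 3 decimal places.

Entropy H = −Σ p log₂ p ≈ 2.4702 bits.
Huffman merges: 2/25+11/100→19/100; 3/20+4/25→31/100; 19/100+11/50→41/100; 7/25+31/100→59/100; 41/100+59/100→1. L = 5/2 ≈ 2.5000.
L − H = 2.5000 − 2.4702 = 0.030 bits.

0.030 bits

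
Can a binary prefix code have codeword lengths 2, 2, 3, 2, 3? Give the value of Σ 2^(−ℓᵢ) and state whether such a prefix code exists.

1; yes

With common denominator 2^3 = 8: Σ 2^(−ℓᵢ) = 2/8 + 2/8 + 1/8 + 2/8 + 1/8 = 8/8 = 1.
Kraft's inequality requires Σ ≤ 1; here Σ = 1 ≤ 1, so such a prefix code exists.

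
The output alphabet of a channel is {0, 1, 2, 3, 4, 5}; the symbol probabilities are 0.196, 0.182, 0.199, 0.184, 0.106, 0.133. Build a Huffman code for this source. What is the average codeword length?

2.605 bits/symbol

Repeatedly combine the two least-probable nodes; the expected code length is the sum of the merged weights.
merge 53/500 + 133/1000 → 239/1000
merge 91/500 + 23/125 → 183/500
merge 49/250 + 199/1000 → 79/200
merge 239/1000 + 183/500 → 121/200
merge 79/200 + 121/200 → 1
L = 239/1000 + 183/500 + 79/200 + 121/200 + 1 = 521/200 = 2.605 bits/symbol.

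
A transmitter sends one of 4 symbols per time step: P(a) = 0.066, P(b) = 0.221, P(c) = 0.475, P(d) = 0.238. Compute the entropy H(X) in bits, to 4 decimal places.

H = −Σ pᵢ log₂ pᵢ.
−0.066·log₂(0.066) = 0.2588
−0.221·log₂(0.221) = 0.4813
−0.475·log₂(0.475) = 0.5102
−0.238·log₂(0.238) = 0.4929
Sum ≈ 1.7432 → 1.7432 bits.

1.7432 bits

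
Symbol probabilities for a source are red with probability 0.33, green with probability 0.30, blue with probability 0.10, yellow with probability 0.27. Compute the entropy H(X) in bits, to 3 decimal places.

H = −Σ pᵢ log₂ pᵢ.
−0.33·log₂(0.33) = 0.5278
−0.30·log₂(0.30) = 0.5211
−0.10·log₂(0.10) = 0.3322
−0.27·log₂(0.27) = 0.5100
Sum ≈ 1.8911 → 1.891 bits.

1.891 bits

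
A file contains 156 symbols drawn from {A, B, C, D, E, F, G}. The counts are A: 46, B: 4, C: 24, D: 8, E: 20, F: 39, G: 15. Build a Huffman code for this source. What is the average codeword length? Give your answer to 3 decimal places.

Probabilities are the counts divided by 156.
Repeatedly combine the two least-probable nodes; the expected code length is the sum of the merged weights.
merge 1/39 + 2/39 → 1/13
merge 1/13 + 5/52 → 9/52
merge 5/39 + 2/13 → 11/39
merge 9/52 + 1/4 → 11/26
merge 11/39 + 23/78 → 15/26
merge 11/26 + 15/26 → 1
L = 1/13 + 9/52 + 11/39 + 11/26 + 15/26 + 1 = 395/156 ≈ 2.532 bits/symbol.

2.532 bits/symbol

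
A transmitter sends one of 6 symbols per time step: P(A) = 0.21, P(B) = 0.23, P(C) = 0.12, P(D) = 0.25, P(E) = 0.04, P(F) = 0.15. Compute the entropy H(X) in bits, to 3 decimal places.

2.424 bits

H = −Σ pᵢ log₂ pᵢ.
−0.21·log₂(0.21) = 0.4728
−0.23·log₂(0.23) = 0.4877
−0.12·log₂(0.12) = 0.3671
−0.25·log₂(0.25) = 0.5000
−0.04·log₂(0.04) = 0.1858
−0.15·log₂(0.15) = 0.4105
Sum ≈ 2.4239 → 2.424 bits.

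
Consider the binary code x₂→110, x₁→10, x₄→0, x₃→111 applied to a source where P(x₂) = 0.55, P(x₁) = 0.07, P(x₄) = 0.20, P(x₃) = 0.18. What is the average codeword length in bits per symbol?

L̄ = Σ pᵢ·ℓᵢ = 0.55·3 + 0.07·2 + 0.20·1 + 0.18·3 = 2.53 bits/symbol.

2.53 bits/symbol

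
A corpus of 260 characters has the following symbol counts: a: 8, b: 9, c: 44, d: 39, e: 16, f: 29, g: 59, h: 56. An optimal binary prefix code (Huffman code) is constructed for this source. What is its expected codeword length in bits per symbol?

2.75 bits/symbol

Probabilities are the counts divided by 260.
Repeatedly combine the two least-probable nodes; the expected code length is the sum of the merged weights.
merge 2/65 + 9/260 → 17/260
merge 4/65 + 17/260 → 33/260
merge 29/260 + 33/260 → 31/130
merge 3/20 + 11/65 → 83/260
merge 14/65 + 59/260 → 23/52
merge 31/130 + 83/260 → 29/52
merge 23/52 + 29/52 → 1
L = 17/260 + 33/260 + 31/130 + 83/260 + 23/52 + 29/52 + 1 = 11/4 = 2.75 bits/symbol.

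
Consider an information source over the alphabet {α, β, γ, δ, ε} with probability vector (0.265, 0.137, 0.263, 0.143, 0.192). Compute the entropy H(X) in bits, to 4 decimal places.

H = −Σ pᵢ log₂ pᵢ.
−0.265·log₂(0.265) = 0.5077
−0.137·log₂(0.137) = 0.3929
−0.263·log₂(0.263) = 0.5068
−0.143·log₂(0.143) = 0.4012
−0.192·log₂(0.192) = 0.4571
Sum ≈ 2.2657 → 2.2657 bits.

2.2657 bits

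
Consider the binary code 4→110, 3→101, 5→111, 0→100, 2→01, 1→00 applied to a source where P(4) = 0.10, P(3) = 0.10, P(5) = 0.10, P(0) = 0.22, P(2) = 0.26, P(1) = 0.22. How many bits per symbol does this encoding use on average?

2.52 bits/symbol

L̄ = Σ pᵢ·ℓᵢ = 0.10·3 + 0.10·3 + 0.10·3 + 0.22·3 + 0.26·2 + 0.22·2 = 2.52 bits/symbol.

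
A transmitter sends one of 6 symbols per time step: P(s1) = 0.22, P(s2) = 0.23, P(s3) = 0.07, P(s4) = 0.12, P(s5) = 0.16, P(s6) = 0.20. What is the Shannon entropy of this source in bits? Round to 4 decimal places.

2.4913 bits

H = −Σ pᵢ log₂ pᵢ.
−0.22·log₂(0.22) = 0.4806
−0.23·log₂(0.23) = 0.4877
−0.07·log₂(0.07) = 0.2686
−0.12·log₂(0.12) = 0.3671
−0.16·log₂(0.16) = 0.4230
−0.20·log₂(0.20) = 0.4644
Sum ≈ 2.4913 → 2.4913 bits.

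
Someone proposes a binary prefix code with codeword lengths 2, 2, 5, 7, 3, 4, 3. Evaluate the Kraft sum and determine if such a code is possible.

With common denominator 2^7 = 128: Σ 2^(−ℓᵢ) = 32/128 + 32/128 + 4/128 + 1/128 + 16/128 + 8/128 + 16/128 = 109/128 = 0.8515625.
Kraft's inequality requires Σ ≤ 1; here Σ = 0.8515625 ≤ 1, so such a prefix code exists.

0.8515625; yes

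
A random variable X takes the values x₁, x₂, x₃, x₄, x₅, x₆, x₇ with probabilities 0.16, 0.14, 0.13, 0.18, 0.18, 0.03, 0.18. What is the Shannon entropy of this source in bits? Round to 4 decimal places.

H = −Σ pᵢ log₂ pᵢ.
−0.16·log₂(0.16) = 0.4230
−0.14·log₂(0.14) = 0.3971
−0.13·log₂(0.13) = 0.3826
−0.18·log₂(0.18) = 0.4453
−0.18·log₂(0.18) = 0.4453
−0.03·log₂(0.03) = 0.1518
−0.18·log₂(0.18) = 0.4453
Sum ≈ 2.6905 → 2.6905 bits.

2.6905 bits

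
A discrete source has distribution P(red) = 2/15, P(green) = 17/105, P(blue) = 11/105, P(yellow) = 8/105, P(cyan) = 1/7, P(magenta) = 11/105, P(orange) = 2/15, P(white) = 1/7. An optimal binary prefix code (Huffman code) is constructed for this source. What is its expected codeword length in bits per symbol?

3 bits/symbol

Repeatedly combine the two least-probable nodes; the expected code length is the sum of the merged weights.
merge 8/105 + 11/105 → 19/105
merge 11/105 + 2/15 → 5/21
merge 2/15 + 1/7 → 29/105
merge 1/7 + 17/105 → 32/105
merge 19/105 + 5/21 → 44/105
merge 29/105 + 32/105 → 61/105
merge 44/105 + 61/105 → 1
L = 19/105 + 5/21 + 29/105 + 32/105 + 44/105 + 61/105 + 1 = 3 bits/symbol.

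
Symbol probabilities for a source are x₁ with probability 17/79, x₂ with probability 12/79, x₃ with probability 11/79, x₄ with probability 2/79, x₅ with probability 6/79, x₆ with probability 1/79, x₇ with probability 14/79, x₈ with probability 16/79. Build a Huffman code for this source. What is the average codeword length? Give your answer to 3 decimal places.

Repeatedly combine the two least-probable nodes; the expected code length is the sum of the merged weights.
merge 1/79 + 2/79 → 3/79
merge 3/79 + 6/79 → 9/79
merge 9/79 + 11/79 → 20/79
merge 12/79 + 14/79 → 26/79
merge 16/79 + 17/79 → 33/79
merge 20/79 + 26/79 → 46/79
merge 33/79 + 46/79 → 1
L = 3/79 + 9/79 + 20/79 + 26/79 + 33/79 + 46/79 + 1 = 216/79 ≈ 2.734 bits/symbol.

2.734 bits/symbol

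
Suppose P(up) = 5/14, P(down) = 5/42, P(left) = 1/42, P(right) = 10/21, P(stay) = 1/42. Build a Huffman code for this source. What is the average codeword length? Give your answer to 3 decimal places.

1.738 bits/symbol

Repeatedly combine the two least-probable nodes; the expected code length is the sum of the merged weights.
merge 1/42 + 1/42 → 1/21
merge 1/21 + 5/42 → 1/6
merge 1/6 + 5/14 → 11/21
merge 10/21 + 11/21 → 1
L = 1/21 + 1/6 + 11/21 + 1 = 73/42 ≈ 1.738 bits/symbol.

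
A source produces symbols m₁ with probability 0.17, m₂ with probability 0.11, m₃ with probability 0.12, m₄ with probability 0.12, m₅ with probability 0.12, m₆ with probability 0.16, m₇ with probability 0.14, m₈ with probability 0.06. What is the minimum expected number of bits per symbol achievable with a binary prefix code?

3 bits/symbol

Repeatedly combine the two least-probable nodes; the expected code length is the sum of the merged weights.
merge 3/50 + 11/100 → 17/100
merge 3/25 + 3/25 → 6/25
merge 3/25 + 7/50 → 13/50
merge 4/25 + 17/100 → 33/100
merge 17/100 + 6/25 → 41/100
merge 13/50 + 33/100 → 59/100
merge 41/100 + 59/100 → 1
L = 17/100 + 6/25 + 13/50 + 33/100 + 41/100 + 59/100 + 1 = 3 bits/symbol.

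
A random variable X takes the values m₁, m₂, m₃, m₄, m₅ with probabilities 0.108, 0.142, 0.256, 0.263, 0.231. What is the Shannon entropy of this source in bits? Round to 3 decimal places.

H = −Σ pᵢ log₂ pᵢ.
−0.108·log₂(0.108) = 0.3468
−0.142·log₂(0.142) = 0.3999
−0.256·log₂(0.256) = 0.5032
−0.263·log₂(0.263) = 0.5068
−0.231·log₂(0.231) = 0.4883
Sum ≈ 2.2450 → 2.245 bits.

2.245 bits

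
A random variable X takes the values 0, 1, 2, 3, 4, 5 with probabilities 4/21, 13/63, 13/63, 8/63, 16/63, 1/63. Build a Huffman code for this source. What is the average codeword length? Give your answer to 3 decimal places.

Repeatedly combine the two least-probable nodes; the expected code length is the sum of the merged weights.
merge 1/63 + 8/63 → 1/7
merge 1/7 + 4/21 → 1/3
merge 13/63 + 13/63 → 26/63
merge 16/63 + 1/3 → 37/63
merge 26/63 + 37/63 → 1
L = 1/7 + 1/3 + 26/63 + 37/63 + 1 = 52/21 ≈ 2.476 bits/symbol.

2.476 bits/symbol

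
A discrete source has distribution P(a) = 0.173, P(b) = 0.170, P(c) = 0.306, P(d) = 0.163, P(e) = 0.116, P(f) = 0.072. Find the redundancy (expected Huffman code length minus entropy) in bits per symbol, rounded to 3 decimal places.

Entropy H = −Σ p log₂ p ≈ 2.4556 bits.
Huffman merges: 9/125+29/250→47/250; 163/1000+17/100→333/1000; 173/1000+47/250→361/1000; 153/500+333/1000→639/1000; 361/1000+639/1000→1. L = 2521/1000 ≈ 2.5210.
L − H = 2.5210 − 2.4556 = 0.065 bits.

0.065 bits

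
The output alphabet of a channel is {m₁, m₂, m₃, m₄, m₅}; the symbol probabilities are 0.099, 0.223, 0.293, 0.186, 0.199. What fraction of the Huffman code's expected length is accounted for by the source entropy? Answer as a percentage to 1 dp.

98.3%

Entropy H = −Σ p log₂ p ≈ 2.2468 bits.
Huffman merges: 99/1000+93/500→57/200; 199/1000+223/1000→211/500; 57/200+293/1000→289/500; 211/500+289/500→1. L = 457/200 ≈ 2.2850.
Efficiency = H/L = 2.2468/2.2850 = 98.3%.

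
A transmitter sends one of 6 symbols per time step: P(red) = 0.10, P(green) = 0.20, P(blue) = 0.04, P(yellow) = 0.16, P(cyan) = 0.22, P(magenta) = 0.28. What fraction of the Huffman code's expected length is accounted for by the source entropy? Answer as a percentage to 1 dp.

Entropy H = −Σ p log₂ p ≈ 2.4001 bits.
Huffman merges: 1/25+1/10→7/50; 7/50+4/25→3/10; 1/5+11/50→21/50; 7/25+3/10→29/50; 21/50+29/50→1. L = 61/25 ≈ 2.4400.
Efficiency = H/L = 2.4001/2.4400 = 98.4%.

98.4%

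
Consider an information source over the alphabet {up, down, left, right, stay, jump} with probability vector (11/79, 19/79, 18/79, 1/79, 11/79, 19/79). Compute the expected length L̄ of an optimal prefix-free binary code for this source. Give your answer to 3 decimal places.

Repeatedly combine the two least-probable nodes; the expected code length is the sum of the merged weights.
merge 1/79 + 11/79 → 12/79
merge 11/79 + 12/79 → 23/79
merge 18/79 + 19/79 → 37/79
merge 19/79 + 23/79 → 42/79
merge 37/79 + 42/79 → 1
L = 12/79 + 23/79 + 37/79 + 42/79 + 1 = 193/79 ≈ 2.443 bits/symbol.

2.443 bits/symbol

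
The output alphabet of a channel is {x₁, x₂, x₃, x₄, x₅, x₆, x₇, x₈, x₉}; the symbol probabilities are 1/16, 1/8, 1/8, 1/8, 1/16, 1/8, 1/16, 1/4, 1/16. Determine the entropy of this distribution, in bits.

Each probability is a power of 1/2, so log₂(1/p) is an integer.
H = Σ p·log₂(1/p) = 1/16·4 + 1/8·3 + 1/8·3 + 1/8·3 + 1/16·4 + 1/8·3 + 1/16·4 + 1/4·2 + 1/16·4 = 3 bits.

3 bits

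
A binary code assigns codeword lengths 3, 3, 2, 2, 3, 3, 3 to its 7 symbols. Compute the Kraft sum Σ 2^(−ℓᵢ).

1.125

With common denominator 2^3 = 8: Σ 2^(−ℓᵢ) = 1/8 + 1/8 + 2/8 + 2/8 + 1/8 + 1/8 + 1/8 = 9/8 = 1.125.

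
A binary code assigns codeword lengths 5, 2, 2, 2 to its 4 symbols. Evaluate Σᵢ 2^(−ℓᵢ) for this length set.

With common denominator 2^5 = 32: Σ 2^(−ℓᵢ) = 1/32 + 8/32 + 8/32 + 8/32 = 25/32 = 0.78125.

0.78125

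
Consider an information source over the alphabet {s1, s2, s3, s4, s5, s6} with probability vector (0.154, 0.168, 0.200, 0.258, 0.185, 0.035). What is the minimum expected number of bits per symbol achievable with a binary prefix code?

2.542 bits/symbol

Repeatedly combine the two least-probable nodes; the expected code length is the sum of the merged weights.
merge 7/200 + 77/500 → 189/1000
merge 21/125 + 37/200 → 353/1000
merge 189/1000 + 1/5 → 389/1000
merge 129/500 + 353/1000 → 611/1000
merge 389/1000 + 611/1000 → 1
L = 189/1000 + 353/1000 + 389/1000 + 611/1000 + 1 = 1271/500 = 2.542 bits/symbol.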